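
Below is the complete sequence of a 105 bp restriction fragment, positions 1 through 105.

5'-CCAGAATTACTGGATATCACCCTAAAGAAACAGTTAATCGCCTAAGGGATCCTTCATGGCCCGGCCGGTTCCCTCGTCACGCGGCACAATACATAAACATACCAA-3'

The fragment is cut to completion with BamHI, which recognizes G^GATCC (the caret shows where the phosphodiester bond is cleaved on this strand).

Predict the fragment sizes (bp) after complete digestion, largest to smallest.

58, 47 bp

The BamHI site (GGATCC) starts at position 47.
BamHI cuts after the first base of each site, so after position 47.
Linear molecule, 1 cut → 2 fragments:
  1–47 → 47 bp
  48–105 → 58 bp
Sorted largest to smallest: 58, 47 bp.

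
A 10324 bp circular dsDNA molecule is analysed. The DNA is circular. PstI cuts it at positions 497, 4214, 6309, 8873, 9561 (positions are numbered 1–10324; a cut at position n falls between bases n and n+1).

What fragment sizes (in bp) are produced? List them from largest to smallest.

Circular molecule, 5 cuts → 5 fragments:
  4214 − 497 = 3717 bp
  6309 − 4214 = 2095 bp
  8873 − 6309 = 2564 bp
  9561 − 8873 = 688 bp
  wrap: 10324 − 9561 + 497 = 1260 bp
Sorted largest to smallest: 3717, 2564, 2095, 1260, 688 bp.

3717, 2564, 2095, 1260, 688 bp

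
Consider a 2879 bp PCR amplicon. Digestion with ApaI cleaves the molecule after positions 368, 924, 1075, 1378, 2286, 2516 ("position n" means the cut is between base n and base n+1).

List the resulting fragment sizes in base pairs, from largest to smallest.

908, 556, 368, 363, 303, 230, 151 bp

Linear molecule, 6 cuts → 7 fragments:
  368 − 0 = 368 bp
  924 − 368 = 556 bp
  1075 − 924 = 151 bp
  1378 − 1075 = 303 bp
  2286 − 1378 = 908 bp
  2516 − 2286 = 230 bp
  2879 − 2516 = 363 bp
Sorted largest to smallest: 908, 556, 368, 363, 303, 230, 151 bp.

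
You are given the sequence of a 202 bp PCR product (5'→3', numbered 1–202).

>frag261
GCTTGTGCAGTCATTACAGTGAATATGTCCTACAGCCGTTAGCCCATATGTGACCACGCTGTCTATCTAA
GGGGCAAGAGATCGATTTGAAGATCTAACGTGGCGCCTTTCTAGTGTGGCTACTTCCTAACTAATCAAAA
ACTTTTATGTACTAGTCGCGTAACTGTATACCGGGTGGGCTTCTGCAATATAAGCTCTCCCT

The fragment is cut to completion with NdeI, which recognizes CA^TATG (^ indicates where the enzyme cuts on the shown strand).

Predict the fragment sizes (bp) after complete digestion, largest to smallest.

The NdeI site (CATATG) starts at position 45.
NdeI cuts after base 2 of each site, so after position 46.
Linear molecule, 1 cut → 2 fragments:
  1–46 → 46 bp
  47–202 → 156 bp
Sorted largest to smallest: 156, 46 bp.

156, 46 bp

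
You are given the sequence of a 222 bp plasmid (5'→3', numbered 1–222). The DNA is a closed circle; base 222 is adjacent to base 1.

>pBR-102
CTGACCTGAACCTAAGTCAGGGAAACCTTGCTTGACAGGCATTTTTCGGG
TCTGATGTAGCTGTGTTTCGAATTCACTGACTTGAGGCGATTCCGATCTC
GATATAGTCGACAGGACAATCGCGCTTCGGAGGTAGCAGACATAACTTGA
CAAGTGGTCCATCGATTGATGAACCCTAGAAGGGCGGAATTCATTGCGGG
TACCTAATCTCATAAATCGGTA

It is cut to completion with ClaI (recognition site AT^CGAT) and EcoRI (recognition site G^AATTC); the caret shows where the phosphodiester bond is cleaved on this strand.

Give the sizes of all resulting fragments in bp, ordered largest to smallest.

The ClaI site (ATCGAT) starts at position 161.
ClaI cuts after base 2 of each site, so after position 162.
EcoRI sites (GAATTC) start at positions 70, 187.
EcoRI cuts after the first base of each site, so after positions 70, 187.
Combined cut positions: 70, 162, 187.
Circular molecule, 3 cuts → 3 fragments:
  71–162 → 92 bp
  163–187 → 25 bp
  188–222 then 1–70 → 35 + 70 = 105 bp
Sorted largest to smallest: 105, 92, 25 bp.

105, 92, 25 bp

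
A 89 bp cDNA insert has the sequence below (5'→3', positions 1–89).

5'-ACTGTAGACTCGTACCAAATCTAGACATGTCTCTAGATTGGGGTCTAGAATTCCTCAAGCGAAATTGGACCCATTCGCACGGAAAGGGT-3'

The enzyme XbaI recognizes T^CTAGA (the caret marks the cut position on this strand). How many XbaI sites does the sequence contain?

TCTAGA occurs starting at positions 20, 32, 44.
XbaI cuts at 3 sites.

3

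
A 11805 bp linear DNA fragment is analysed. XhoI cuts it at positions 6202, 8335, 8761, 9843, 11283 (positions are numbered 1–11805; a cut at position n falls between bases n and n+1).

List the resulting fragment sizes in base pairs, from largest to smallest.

6202, 2133, 1440, 1082, 522, 426 bp

Linear molecule, 5 cuts → 6 fragments:
  6202 − 0 = 6202 bp
  8335 − 6202 = 2133 bp
  8761 − 8335 = 426 bp
  9843 − 8761 = 1082 bp
  11283 − 9843 = 1440 bp
  11805 − 11283 = 522 bp
Sorted largest to smallest: 6202, 2133, 1440, 1082, 522, 426 bp.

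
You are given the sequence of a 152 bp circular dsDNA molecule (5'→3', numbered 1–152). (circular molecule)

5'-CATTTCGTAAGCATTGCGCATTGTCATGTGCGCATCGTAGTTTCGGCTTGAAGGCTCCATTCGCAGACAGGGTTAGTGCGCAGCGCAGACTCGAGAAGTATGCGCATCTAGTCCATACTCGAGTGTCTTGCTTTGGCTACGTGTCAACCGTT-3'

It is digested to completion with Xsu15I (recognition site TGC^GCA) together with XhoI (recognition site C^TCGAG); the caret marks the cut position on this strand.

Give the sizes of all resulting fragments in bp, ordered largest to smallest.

51, 48, 15, 14, 13, 11 bp

Xsu15I sites (TGCGCA) start at positions 15, 29, 77, 101.
Xsu15I cuts after base 3 of each site, so after positions 17, 31, 79, 103.
XhoI sites (CTCGAG) start at positions 90, 118.
XhoI cuts after the first base of each site, so after positions 90, 118.
Combined cut positions: 17, 31, 79, 90, 103, 118.
Circular molecule, 6 cuts → 6 fragments:
  18–31 → 14 bp
  32–79 → 48 bp
  80–90 → 11 bp
  91–103 → 13 bp
  104–118 → 15 bp
  119–152 then 1–17 → 34 + 17 = 51 bp
Sorted largest to smallest: 51, 48, 15, 14, 13, 11 bp.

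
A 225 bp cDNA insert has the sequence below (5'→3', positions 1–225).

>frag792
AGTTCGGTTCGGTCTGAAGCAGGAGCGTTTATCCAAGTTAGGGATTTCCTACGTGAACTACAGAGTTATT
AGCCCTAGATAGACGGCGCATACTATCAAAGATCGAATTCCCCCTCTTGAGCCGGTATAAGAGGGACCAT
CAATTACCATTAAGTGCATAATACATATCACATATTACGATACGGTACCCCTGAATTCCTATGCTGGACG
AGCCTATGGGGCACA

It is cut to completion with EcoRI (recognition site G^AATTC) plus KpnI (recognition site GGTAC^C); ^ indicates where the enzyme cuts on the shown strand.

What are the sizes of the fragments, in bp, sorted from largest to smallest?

105, 83, 32, 5 bp

EcoRI sites (GAATTC) start at positions 105, 193.
EcoRI cuts after the first base of each site, so after positions 105, 193.
The KpnI site (GGTACC) starts at position 184.
KpnI cuts after base 5 of each site (before the last base), so after position 188.
Combined cut positions: 105, 188, 193.
Linear molecule, 3 cuts → 4 fragments:
  1–105 → 105 bp
  106–188 → 83 bp
  189–193 → 5 bp
  194–225 → 32 bp
Sorted largest to smallest: 105, 83, 32, 5 bp.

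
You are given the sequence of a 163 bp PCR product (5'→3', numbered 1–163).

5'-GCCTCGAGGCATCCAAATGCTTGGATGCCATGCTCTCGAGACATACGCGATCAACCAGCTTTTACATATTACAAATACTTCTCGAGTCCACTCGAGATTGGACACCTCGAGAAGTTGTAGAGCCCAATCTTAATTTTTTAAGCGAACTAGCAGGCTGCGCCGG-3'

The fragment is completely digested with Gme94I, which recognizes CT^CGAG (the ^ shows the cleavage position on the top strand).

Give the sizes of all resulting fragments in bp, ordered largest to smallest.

Gme94I sites (CTCGAG) start at positions 3, 35, 81, 91, 106.
Gme94I cuts after base 2 of each site, so after positions 4, 36, 82, 92, 107.
Linear molecule, 5 cuts → 6 fragments:
  1–4 → 4 bp
  5–36 → 32 bp
  37–82 → 46 bp
  83–92 → 10 bp
  93–107 → 15 bp
  108–163 → 56 bp
Sorted largest to smallest: 56, 46, 32, 15, 10, 4 bp.

56, 46, 32, 15, 10, 4 bp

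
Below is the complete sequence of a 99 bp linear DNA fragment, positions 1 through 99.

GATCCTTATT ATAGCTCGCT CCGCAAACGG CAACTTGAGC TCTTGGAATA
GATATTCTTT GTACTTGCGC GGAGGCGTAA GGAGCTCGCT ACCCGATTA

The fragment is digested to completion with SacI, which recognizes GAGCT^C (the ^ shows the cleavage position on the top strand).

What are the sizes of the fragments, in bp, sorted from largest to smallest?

SacI sites (GAGCTC) start at positions 37, 82.
SacI cuts after base 5 of each site (before the last base), so after positions 41, 86.
Linear molecule, 2 cuts → 3 fragments:
  1–41 → 41 bp
  42–86 → 45 bp
  87–99 → 13 bp
Sorted largest to smallest: 45, 41, 13 bp.

45, 41, 13 bp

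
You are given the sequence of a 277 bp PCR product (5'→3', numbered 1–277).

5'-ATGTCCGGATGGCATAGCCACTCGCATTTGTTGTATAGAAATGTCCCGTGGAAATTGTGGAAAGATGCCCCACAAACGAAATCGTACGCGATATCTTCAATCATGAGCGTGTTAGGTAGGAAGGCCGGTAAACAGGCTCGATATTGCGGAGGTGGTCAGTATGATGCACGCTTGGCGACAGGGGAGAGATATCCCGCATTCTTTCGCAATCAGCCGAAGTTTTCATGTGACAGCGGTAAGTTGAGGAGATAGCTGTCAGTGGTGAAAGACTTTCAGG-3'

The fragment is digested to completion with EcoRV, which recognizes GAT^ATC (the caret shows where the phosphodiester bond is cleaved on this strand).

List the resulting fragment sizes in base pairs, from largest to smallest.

98, 92, 87 bp

EcoRV sites (GATATC) start at positions 90, 188.
EcoRV cuts after base 3 of each site, so after positions 92, 190.
Linear molecule, 2 cuts → 3 fragments:
  1–92 → 92 bp
  93–190 → 98 bp
  191–277 → 87 bp
Sorted largest to smallest: 98, 92, 87 bp.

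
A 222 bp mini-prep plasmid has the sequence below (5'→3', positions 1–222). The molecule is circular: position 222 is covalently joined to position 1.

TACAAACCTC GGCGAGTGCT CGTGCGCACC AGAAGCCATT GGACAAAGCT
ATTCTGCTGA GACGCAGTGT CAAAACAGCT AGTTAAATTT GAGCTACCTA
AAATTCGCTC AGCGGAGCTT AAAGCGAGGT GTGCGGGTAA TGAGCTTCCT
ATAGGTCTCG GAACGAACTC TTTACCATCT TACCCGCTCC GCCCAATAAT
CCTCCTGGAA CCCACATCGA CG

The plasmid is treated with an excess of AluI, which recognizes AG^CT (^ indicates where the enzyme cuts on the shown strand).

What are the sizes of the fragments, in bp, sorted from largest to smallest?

126, 30, 27, 24, 15 bp

AluI sites (AGCT) start at positions 47, 77, 92, 116, 143.
AluI cuts after base 2 of each site, so after positions 48, 78, 93, 117, 144.
Circular molecule, 5 cuts → 5 fragments:
  49–78 → 30 bp
  79–93 → 15 bp
  94–117 → 24 bp
  118–144 → 27 bp
  145–222 then 1–48 → 78 + 48 = 126 bp
Sorted largest to smallest: 126, 30, 27, 24, 15 bp.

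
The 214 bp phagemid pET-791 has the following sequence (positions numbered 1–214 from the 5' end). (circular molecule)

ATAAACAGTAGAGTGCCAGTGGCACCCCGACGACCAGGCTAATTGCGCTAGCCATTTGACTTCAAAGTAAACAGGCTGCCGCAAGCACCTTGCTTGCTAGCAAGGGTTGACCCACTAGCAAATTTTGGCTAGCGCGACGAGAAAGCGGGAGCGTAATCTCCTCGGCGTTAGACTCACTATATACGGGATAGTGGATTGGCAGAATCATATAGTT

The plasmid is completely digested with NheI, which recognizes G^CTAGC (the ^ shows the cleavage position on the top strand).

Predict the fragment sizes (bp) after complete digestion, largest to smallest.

NheI sites (GCTAGC) start at positions 47, 96, 128.
NheI cuts after the first base of each site, so after positions 47, 96, 128.
Circular molecule, 3 cuts → 3 fragments:
  48–96 → 49 bp
  97–128 → 32 bp
  129–214 then 1–47 → 86 + 47 = 133 bp
Sorted largest to smallest: 133, 49, 32 bp.

133, 49, 32 bp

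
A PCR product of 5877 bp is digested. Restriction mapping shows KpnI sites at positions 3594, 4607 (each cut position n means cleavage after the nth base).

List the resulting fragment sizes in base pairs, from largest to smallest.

Linear molecule, 2 cuts → 3 fragments:
  3594 − 0 = 3594 bp
  4607 − 3594 = 1013 bp
  5877 − 4607 = 1270 bp
Sorted largest to smallest: 3594, 1270, 1013 bp.

3594, 1270, 1013 bp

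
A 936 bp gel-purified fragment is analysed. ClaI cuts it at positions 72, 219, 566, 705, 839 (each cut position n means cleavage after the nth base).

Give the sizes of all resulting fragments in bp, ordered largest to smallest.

Linear molecule, 5 cuts → 6 fragments:
  72 − 0 = 72 bp
  219 − 72 = 147 bp
  566 − 219 = 347 bp
  705 − 566 = 139 bp
  839 − 705 = 134 bp
  936 − 839 = 97 bp
Sorted largest to smallest: 347, 147, 139, 134, 97, 72 bp.

347, 147, 139, 134, 97, 72 bp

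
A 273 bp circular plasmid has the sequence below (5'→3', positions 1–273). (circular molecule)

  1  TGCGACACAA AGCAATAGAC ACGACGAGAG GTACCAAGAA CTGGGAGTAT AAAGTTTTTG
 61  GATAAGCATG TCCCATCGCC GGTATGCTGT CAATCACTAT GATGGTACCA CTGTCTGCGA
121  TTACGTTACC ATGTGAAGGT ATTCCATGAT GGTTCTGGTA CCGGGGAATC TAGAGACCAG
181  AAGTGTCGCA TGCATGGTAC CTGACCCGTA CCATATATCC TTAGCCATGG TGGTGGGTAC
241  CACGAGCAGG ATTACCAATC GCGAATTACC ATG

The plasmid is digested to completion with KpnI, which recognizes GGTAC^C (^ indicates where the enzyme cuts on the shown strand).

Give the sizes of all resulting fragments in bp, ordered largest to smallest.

KpnI sites (GGTACC) start at positions 30, 104, 157, 196, 236.
KpnI cuts after base 5 of each site (before the last base), so after positions 34, 108, 161, 200, 240.
Circular molecule, 5 cuts → 5 fragments:
  35–108 → 74 bp
  109–161 → 53 bp
  162–200 → 39 bp
  201–240 → 40 bp
  241–273 then 1–34 → 33 + 34 = 67 bp
Sorted largest to smallest: 74, 67, 53, 40, 39 bp.

74, 67, 53, 40, 39 bp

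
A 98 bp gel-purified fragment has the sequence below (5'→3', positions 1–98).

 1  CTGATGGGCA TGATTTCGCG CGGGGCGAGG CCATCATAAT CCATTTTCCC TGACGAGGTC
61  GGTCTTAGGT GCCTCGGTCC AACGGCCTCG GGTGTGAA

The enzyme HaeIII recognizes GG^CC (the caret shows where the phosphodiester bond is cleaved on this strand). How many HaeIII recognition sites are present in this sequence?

GGCC occurs starting at positions 29, 84.
HaeIII cuts at 2 sites.

2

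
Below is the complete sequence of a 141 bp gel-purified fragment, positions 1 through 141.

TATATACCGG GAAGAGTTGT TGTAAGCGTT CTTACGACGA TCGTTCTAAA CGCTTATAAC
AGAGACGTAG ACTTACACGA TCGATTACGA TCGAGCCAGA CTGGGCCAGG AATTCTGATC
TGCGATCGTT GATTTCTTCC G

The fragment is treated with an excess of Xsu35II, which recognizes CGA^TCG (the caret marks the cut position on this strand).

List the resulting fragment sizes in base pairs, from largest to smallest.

Xsu35II sites (CGATCG) start at positions 38, 78, 88, 123.
Xsu35II cuts after base 3 of each site, so after positions 40, 80, 90, 125.
Linear molecule, 4 cuts → 5 fragments:
  1–40 → 40 bp
  41–80 → 40 bp
  81–90 → 10 bp
  91–125 → 35 bp
  126–141 → 16 bp
Sorted largest to smallest: 40, 40, 35, 16, 10 bp.

40, 40, 35, 16, 10 bp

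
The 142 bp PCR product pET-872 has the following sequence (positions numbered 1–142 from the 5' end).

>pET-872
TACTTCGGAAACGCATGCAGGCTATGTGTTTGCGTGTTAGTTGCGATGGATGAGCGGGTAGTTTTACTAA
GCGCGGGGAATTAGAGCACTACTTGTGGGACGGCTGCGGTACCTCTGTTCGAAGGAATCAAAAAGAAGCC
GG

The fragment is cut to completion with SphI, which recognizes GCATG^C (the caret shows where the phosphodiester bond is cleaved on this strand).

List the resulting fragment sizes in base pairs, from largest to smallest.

125, 17 bp

The SphI site (GCATGC) starts at position 13.
SphI cuts after base 5 of each site (before the last base), so after position 17.
Linear molecule, 1 cut → 2 fragments:
  1–17 → 17 bp
  18–142 → 125 bp
Sorted largest to smallest: 125, 17 bp.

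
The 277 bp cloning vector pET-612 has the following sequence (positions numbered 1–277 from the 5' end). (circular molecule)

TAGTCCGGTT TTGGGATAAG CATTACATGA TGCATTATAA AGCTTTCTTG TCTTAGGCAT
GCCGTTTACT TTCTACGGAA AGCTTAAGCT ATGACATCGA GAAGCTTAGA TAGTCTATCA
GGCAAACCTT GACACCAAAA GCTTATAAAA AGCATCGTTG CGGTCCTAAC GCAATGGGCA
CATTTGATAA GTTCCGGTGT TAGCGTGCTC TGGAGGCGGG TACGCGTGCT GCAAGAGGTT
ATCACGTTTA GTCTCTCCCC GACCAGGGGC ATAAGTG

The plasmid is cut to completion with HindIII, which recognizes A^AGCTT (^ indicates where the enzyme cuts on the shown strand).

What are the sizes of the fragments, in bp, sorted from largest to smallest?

178, 40, 37, 22 bp

HindIII sites (AAGCTT) start at positions 40, 80, 102, 139.
HindIII cuts after the first base of each site, so after positions 40, 80, 102, 139.
Circular molecule, 4 cuts → 4 fragments:
  41–80 → 40 bp
  81–102 → 22 bp
  103–139 → 37 bp
  140–277 then 1–40 → 138 + 40 = 178 bp
Sorted largest to smallest: 178, 40, 37, 22 bp.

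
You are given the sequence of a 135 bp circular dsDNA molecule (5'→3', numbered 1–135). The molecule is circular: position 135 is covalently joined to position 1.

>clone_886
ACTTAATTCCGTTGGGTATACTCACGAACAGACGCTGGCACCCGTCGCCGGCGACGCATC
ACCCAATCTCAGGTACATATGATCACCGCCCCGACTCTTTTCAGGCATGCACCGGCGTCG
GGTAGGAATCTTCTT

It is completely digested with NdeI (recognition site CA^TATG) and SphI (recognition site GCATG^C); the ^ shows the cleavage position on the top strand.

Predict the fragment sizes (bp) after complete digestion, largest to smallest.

103, 32 bp

The NdeI site (CATATG) starts at position 76.
NdeI cuts after base 2 of each site, so after position 77.
The SphI site (GCATGC) starts at position 105.
SphI cuts after base 5 of each site (before the last base), so after position 109.
Combined cut positions: 77, 109.
Circular molecule, 2 cuts → 2 fragments:
  78–109 → 32 bp
  110–135 then 1–77 → 26 + 77 = 103 bp
Sorted largest to smallest: 103, 32 bp.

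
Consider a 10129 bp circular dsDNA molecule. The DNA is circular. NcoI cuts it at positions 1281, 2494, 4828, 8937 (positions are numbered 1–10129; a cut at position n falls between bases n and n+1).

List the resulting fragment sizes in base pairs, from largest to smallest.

4109, 2473, 2334, 1213 bp

Circular molecule, 4 cuts → 4 fragments:
  2494 − 1281 = 1213 bp
  4828 − 2494 = 2334 bp
  8937 − 4828 = 4109 bp
  wrap: 10129 − 8937 + 1281 = 2473 bp
Sorted largest to smallest: 4109, 2473, 2334, 1213 bp.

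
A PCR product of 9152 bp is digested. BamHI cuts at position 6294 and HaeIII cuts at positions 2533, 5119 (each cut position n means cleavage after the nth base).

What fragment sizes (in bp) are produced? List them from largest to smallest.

Combined cut positions (sorted): 2533, 5119, 6294.
Linear molecule, 3 cuts → 4 fragments:
  2533 − 0 = 2533 bp
  5119 − 2533 = 2586 bp
  6294 − 5119 = 1175 bp
  9152 − 6294 = 2858 bp
Sorted largest to smallest: 2858, 2586, 2533, 1175 bp.

2858, 2586, 2533, 1175 bp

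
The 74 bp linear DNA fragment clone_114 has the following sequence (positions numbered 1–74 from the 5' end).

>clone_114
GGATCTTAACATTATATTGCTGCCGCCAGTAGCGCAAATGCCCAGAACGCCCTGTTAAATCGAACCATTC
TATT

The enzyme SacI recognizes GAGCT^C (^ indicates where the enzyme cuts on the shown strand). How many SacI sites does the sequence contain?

0

No occurrence of GAGCTC is present in the sequence.
SacI does not cut: 0 sites.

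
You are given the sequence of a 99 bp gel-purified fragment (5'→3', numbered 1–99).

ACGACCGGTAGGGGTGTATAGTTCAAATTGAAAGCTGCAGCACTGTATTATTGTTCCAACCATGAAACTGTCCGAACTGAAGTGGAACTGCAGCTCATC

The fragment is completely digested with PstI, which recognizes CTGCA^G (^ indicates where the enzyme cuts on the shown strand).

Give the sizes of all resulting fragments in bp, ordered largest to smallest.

53, 39, 7 bp

PstI sites (CTGCAG) start at positions 35, 88.
PstI cuts after base 5 of each site (before the last base), so after positions 39, 92.
Linear molecule, 2 cuts → 3 fragments:
  1–39 → 39 bp
  40–92 → 53 bp
  93–99 → 7 bp
Sorted largest to smallest: 53, 39, 7 bp.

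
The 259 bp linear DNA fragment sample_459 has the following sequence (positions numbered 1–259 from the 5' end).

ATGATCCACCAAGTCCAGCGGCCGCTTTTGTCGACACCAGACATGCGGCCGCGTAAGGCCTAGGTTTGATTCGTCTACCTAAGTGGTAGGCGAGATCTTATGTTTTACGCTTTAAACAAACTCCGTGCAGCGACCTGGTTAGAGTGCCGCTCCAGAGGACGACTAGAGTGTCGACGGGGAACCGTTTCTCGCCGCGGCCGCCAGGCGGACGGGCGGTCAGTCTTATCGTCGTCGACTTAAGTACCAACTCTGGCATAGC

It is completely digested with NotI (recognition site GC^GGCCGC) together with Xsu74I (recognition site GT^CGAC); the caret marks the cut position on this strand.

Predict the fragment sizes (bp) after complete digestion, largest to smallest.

NotI sites (GCGGCCGC) start at positions 18, 45, 194.
NotI cuts after base 2 of each site, so after positions 19, 46, 195.
Xsu74I sites (GTCGAC) start at positions 30, 170, 231.
Xsu74I cuts after base 2 of each site, so after positions 31, 171, 232.
Combined cut positions: 19, 31, 46, 171, 195, 232.
Linear molecule, 6 cuts → 7 fragments:
  1–19 → 19 bp
  20–31 → 12 bp
  32–46 → 15 bp
  47–171 → 125 bp
  172–195 → 24 bp
  196–232 → 37 bp
  233–259 → 27 bp
Sorted largest to smallest: 125, 37, 27, 24, 19, 15, 12 bp.

125, 37, 27, 24, 19, 15, 12 bp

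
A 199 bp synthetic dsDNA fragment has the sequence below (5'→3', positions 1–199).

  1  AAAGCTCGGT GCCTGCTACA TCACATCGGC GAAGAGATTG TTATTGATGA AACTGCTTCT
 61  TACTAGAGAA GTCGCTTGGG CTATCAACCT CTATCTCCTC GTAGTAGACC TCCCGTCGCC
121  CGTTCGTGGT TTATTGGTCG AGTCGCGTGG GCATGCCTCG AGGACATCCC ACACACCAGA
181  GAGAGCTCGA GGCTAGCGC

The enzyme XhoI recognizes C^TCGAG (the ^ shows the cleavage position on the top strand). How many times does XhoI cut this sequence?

CTCGAG occurs starting at positions 157, 186.
XhoI cuts at 2 sites.

2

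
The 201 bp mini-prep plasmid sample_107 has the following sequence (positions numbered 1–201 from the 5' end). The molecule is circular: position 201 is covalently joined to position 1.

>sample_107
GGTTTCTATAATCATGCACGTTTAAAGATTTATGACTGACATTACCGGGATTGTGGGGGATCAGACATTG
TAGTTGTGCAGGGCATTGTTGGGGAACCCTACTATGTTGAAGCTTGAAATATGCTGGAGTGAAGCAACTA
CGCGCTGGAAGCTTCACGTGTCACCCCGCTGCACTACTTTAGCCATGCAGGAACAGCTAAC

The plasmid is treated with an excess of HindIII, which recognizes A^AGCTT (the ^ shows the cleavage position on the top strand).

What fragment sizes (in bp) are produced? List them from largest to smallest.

HindIII sites (AAGCTT) start at positions 110, 149.
HindIII cuts after the first base of each site, so after positions 110, 149.
Circular molecule, 2 cuts → 2 fragments:
  111–149 → 39 bp
  150–201 then 1–110 → 52 + 110 = 162 bp
Sorted largest to smallest: 162, 39 bp.

162, 39 bp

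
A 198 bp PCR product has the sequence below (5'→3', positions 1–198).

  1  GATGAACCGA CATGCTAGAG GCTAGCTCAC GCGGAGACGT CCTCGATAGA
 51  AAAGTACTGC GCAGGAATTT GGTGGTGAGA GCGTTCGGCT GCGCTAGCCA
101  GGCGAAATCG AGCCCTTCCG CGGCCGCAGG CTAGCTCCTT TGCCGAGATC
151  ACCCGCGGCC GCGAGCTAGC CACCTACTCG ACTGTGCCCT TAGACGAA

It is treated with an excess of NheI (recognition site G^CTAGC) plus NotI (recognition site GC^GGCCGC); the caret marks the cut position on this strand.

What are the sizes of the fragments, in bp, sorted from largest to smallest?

72, 33, 28, 26, 21, 9, 9 bp

NheI sites (GCTAGC) start at positions 21, 93, 130, 165.
NheI cuts after the first base of each site, so after positions 21, 93, 130, 165.
NotI sites (GCGGCCGC) start at positions 120, 155.
NotI cuts after base 2 of each site, so after positions 121, 156.
Combined cut positions: 21, 93, 121, 130, 156, 165.
Linear molecule, 6 cuts → 7 fragments:
  1–21 → 21 bp
  22–93 → 72 bp
  94–121 → 28 bp
  122–130 → 9 bp
  131–156 → 26 bp
  157–165 → 9 bp
  166–198 → 33 bp
Sorted largest to smallest: 72, 33, 28, 26, 21, 9, 9 bp.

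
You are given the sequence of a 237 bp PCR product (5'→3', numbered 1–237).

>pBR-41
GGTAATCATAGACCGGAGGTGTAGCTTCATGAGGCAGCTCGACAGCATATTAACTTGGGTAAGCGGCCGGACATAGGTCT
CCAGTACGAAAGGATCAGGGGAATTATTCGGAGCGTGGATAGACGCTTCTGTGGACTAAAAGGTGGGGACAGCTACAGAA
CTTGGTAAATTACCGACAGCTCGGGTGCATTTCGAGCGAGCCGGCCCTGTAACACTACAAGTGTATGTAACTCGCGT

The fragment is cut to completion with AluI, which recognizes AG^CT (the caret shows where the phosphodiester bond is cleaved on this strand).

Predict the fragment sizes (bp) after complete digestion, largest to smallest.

115, 58, 27, 24, 13 bp

AluI sites (AGCT) start at positions 23, 36, 151, 178.
AluI cuts after base 2 of each site, so after positions 24, 37, 152, 179.
Linear molecule, 4 cuts → 5 fragments:
  1–24 → 24 bp
  25–37 → 13 bp
  38–152 → 115 bp
  153–179 → 27 bp
  180–237 → 58 bp
Sorted largest to smallest: 115, 58, 27, 24, 13 bp.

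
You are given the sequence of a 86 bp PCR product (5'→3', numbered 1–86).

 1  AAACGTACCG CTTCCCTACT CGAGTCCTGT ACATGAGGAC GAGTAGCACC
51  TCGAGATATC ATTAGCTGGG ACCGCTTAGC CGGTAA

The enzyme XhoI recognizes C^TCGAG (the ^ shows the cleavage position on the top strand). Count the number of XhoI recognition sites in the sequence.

2

CTCGAG occurs starting at positions 19, 50.
XhoI cuts at 2 sites.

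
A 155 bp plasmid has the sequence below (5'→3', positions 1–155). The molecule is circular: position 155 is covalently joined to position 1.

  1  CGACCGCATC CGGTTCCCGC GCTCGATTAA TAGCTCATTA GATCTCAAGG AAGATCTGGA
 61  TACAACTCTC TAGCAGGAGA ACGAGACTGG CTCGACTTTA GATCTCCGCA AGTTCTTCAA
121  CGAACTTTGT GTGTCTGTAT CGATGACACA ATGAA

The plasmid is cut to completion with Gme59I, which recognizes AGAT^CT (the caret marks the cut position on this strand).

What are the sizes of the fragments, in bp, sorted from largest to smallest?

Gme59I sites (AGATCT) start at positions 40, 52, 100.
Gme59I cuts after base 4 of each site, so after positions 43, 55, 103.
Circular molecule, 3 cuts → 3 fragments:
  44–55 → 12 bp
  56–103 → 48 bp
  104–155 then 1–43 → 52 + 43 = 95 bp
Sorted largest to smallest: 95, 48, 12 bp.

95, 48, 12 bp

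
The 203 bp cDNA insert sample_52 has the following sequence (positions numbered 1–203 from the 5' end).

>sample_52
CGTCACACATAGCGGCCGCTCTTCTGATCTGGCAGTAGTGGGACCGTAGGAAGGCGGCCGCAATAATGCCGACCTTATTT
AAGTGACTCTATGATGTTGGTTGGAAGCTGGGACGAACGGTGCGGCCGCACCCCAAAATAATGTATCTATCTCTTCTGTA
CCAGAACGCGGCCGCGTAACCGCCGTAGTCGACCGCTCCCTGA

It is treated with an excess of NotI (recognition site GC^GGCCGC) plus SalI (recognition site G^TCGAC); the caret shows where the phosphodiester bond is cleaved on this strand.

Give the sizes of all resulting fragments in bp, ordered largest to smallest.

NotI sites (GCGGCCGC) start at positions 12, 54, 122, 168.
NotI cuts after base 2 of each site, so after positions 13, 55, 123, 169.
The SalI site (GTCGAC) starts at position 188.
SalI cuts after the first base of each site, so after position 188.
Combined cut positions: 13, 55, 123, 169, 188.
Linear molecule, 5 cuts → 6 fragments:
  1–13 → 13 bp
  14–55 → 42 bp
  56–123 → 68 bp
  124–169 → 46 bp
  170–188 → 19 bp
  189–203 → 15 bp
Sorted largest to smallest: 68, 46, 42, 19, 15, 13 bp.

68, 46, 42, 19, 15, 13 bp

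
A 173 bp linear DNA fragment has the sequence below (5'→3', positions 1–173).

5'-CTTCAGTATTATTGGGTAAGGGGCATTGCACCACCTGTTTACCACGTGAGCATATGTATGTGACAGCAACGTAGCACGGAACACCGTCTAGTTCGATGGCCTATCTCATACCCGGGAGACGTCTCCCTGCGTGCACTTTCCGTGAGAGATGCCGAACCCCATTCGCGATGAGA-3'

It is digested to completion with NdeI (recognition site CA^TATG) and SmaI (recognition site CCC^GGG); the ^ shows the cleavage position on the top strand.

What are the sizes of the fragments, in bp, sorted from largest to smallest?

The NdeI site (CATATG) starts at position 51.
NdeI cuts after base 2 of each site, so after position 52.
The SmaI site (CCCGGG) starts at position 111.
SmaI cuts after base 3 of each site, so after position 113.
Combined cut positions: 52, 113.
Linear molecule, 2 cuts → 3 fragments:
  1–52 → 52 bp
  53–113 → 61 bp
  114–173 → 60 bp
Sorted largest to smallest: 61, 60, 52 bp.

61, 60, 52 bp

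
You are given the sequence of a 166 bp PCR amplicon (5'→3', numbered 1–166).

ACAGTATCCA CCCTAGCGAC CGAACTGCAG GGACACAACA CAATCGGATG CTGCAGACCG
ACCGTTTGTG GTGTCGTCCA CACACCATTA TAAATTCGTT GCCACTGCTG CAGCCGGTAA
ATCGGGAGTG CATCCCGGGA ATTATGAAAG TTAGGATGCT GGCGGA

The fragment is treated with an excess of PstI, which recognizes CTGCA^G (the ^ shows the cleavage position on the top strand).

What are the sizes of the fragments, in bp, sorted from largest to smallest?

PstI sites (CTGCAG) start at positions 25, 51, 108.
PstI cuts after base 5 of each site (before the last base), so after positions 29, 55, 112.
Linear molecule, 3 cuts → 4 fragments:
  1–29 → 29 bp
  30–55 → 26 bp
  56–112 → 57 bp
  113–166 → 54 bp
Sorted largest to smallest: 57, 54, 29, 26 bp.

57, 54, 29, 26 bp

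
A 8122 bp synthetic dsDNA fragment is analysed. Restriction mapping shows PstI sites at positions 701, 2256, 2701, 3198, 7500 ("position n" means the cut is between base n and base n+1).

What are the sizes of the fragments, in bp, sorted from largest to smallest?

Linear molecule, 5 cuts → 6 fragments:
  701 − 0 = 701 bp
  2256 − 701 = 1555 bp
  2701 − 2256 = 445 bp
  3198 − 2701 = 497 bp
  7500 − 3198 = 4302 bp
  8122 − 7500 = 622 bp
Sorted largest to smallest: 4302, 1555, 701, 622, 497, 445 bp.

4302, 1555, 701, 622, 497, 445 bp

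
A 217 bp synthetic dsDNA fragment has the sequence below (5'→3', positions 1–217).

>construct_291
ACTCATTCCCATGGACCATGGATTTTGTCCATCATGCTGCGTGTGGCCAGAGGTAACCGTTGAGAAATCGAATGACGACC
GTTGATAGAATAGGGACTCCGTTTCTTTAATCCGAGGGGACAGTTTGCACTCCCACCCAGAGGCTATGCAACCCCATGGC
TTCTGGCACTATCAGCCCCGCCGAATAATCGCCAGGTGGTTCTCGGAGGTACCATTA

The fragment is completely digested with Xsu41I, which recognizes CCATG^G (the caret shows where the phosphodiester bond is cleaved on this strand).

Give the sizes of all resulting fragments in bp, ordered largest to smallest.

Xsu41I sites (CCATGG) start at positions 9, 16, 154.
Xsu41I cuts after base 5 of each site (before the last base), so after positions 13, 20, 158.
Linear molecule, 3 cuts → 4 fragments:
  1–13 → 13 bp
  14–20 → 7 bp
  21–158 → 138 bp
  159–217 → 59 bp
Sorted largest to smallest: 138, 59, 13, 7 bp.

138, 59, 13, 7 bp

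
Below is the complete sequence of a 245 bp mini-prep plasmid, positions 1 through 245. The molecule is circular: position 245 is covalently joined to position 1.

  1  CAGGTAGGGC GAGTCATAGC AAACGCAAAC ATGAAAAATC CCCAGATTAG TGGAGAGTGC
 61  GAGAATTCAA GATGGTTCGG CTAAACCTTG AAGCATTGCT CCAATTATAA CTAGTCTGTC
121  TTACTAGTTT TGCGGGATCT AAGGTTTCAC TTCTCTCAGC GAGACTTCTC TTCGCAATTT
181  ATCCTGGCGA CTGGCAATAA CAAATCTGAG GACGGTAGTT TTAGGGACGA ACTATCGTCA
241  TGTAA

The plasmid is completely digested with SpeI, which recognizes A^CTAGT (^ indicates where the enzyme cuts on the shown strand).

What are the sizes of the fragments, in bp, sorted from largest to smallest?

SpeI sites (ACTAGT) start at positions 110, 123.
SpeI cuts after the first base of each site, so after positions 110, 123.
Circular molecule, 2 cuts → 2 fragments:
  111–123 → 13 bp
  124–245 then 1–110 → 122 + 110 = 232 bp
Sorted largest to smallest: 232, 13 bp.

232, 13 bp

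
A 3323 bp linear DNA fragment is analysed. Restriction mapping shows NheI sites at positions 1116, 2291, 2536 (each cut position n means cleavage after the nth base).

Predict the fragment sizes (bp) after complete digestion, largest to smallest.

Linear molecule, 3 cuts → 4 fragments:
  1116 − 0 = 1116 bp
  2291 − 1116 = 1175 bp
  2536 − 2291 = 245 bp
  3323 − 2536 = 787 bp
Sorted largest to smallest: 1175, 1116, 787, 245 bp.

1175, 1116, 787, 245 bp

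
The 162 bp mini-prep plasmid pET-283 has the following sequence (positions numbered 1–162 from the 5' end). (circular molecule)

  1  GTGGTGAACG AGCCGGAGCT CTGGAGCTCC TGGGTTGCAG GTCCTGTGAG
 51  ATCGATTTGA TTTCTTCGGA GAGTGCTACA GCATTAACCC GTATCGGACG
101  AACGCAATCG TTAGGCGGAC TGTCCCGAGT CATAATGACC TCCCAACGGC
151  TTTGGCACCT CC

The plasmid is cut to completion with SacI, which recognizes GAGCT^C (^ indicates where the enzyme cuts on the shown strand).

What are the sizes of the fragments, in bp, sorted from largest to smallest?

154, 8 bp

SacI sites (GAGCTC) start at positions 16, 24.
SacI cuts after base 5 of each site (before the last base), so after positions 20, 28.
Circular molecule, 2 cuts → 2 fragments:
  21–28 → 8 bp
  29–162 then 1–20 → 134 + 20 = 154 bp
Sorted largest to smallest: 154, 8 bp.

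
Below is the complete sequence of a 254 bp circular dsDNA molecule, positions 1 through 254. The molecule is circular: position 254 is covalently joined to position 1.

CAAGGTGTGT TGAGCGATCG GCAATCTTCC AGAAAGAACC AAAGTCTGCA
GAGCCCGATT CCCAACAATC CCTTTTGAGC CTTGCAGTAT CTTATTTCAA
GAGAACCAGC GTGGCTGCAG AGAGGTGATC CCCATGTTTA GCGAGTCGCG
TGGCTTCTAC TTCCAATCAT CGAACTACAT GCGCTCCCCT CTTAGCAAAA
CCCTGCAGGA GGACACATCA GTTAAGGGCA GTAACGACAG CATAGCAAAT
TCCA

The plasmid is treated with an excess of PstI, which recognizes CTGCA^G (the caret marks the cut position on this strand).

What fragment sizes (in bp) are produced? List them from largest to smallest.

PstI sites (CTGCAG) start at positions 46, 115, 203.
PstI cuts after base 5 of each site (before the last base), so after positions 50, 119, 207.
Circular molecule, 3 cuts → 3 fragments:
  51–119 → 69 bp
  120–207 → 88 bp
  208–254 then 1–50 → 47 + 50 = 97 bp
Sorted largest to smallest: 97, 88, 69 bp.

97, 88, 69 bp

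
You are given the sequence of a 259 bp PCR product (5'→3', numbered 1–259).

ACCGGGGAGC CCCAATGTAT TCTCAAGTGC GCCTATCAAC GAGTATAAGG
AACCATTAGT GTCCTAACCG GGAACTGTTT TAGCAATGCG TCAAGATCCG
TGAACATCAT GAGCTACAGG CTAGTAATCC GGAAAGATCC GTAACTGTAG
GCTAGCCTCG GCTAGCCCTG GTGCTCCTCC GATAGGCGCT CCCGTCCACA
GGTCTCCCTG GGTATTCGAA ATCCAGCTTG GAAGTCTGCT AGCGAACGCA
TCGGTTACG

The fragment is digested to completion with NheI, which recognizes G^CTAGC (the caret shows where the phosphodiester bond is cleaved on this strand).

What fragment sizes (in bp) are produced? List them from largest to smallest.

151, 77, 21, 10 bp

NheI sites (GCTAGC) start at positions 151, 161, 238.
NheI cuts after the first base of each site, so after positions 151, 161, 238.
Linear molecule, 3 cuts → 4 fragments:
  1–151 → 151 bp
  152–161 → 10 bp
  162–238 → 77 bp
  239–259 → 21 bp
Sorted largest to smallest: 151, 77, 21, 10 bp.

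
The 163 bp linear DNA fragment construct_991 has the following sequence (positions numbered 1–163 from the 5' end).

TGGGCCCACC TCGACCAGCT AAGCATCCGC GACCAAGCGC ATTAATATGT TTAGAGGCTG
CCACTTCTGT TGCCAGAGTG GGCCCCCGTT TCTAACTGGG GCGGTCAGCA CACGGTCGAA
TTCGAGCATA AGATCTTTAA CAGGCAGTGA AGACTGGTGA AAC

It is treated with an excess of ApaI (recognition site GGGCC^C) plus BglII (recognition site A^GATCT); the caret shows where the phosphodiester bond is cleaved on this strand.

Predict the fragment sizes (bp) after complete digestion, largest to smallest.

ApaI sites (GGGCCC) start at positions 2, 80.
ApaI cuts after base 5 of each site (before the last base), so after positions 6, 84.
The BglII site (AGATCT) starts at position 131.
BglII cuts after the first base of each site, so after position 131.
Combined cut positions: 6, 84, 131.
Linear molecule, 3 cuts → 4 fragments:
  1–6 → 6 bp
  7–84 → 78 bp
  85–131 → 47 bp
  132–163 → 32 bp
Sorted largest to smallest: 78, 47, 32, 6 bp.

78, 47, 32, 6 bp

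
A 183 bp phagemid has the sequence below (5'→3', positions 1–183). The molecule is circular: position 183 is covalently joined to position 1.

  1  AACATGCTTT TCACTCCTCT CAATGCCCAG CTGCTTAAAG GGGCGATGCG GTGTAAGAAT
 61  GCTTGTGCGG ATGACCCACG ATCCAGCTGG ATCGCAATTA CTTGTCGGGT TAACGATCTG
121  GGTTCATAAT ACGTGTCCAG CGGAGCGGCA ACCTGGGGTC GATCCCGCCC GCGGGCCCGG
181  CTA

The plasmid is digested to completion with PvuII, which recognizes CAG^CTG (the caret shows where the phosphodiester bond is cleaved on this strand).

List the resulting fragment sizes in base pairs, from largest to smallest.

PvuII sites (CAGCTG) start at positions 28, 84.
PvuII cuts after base 3 of each site, so after positions 30, 86.
Circular molecule, 2 cuts → 2 fragments:
  31–86 → 56 bp
  87–183 then 1–30 → 97 + 30 = 127 bp
Sorted largest to smallest: 127, 56 bp.

127, 56 bp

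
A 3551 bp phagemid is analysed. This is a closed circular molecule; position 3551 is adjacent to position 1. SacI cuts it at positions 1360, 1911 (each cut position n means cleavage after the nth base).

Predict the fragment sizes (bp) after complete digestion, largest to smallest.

Circular molecule, 2 cuts → 2 fragments:
  1911 − 1360 = 551 bp
  wrap: 3551 − 1911 + 1360 = 3000 bp
Sorted largest to smallest: 3000, 551 bp.

3000, 551 bp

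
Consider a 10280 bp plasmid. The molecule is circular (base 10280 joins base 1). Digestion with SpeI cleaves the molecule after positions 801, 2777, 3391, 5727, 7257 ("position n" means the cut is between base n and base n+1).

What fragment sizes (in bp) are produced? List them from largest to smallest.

Circular molecule, 5 cuts → 5 fragments:
  2777 − 801 = 1976 bp
  3391 − 2777 = 614 bp
  5727 − 3391 = 2336 bp
  7257 − 5727 = 1530 bp
  wrap: 10280 − 7257 + 801 = 3824 bp
Sorted largest to smallest: 3824, 2336, 1976, 1530, 614 bp.

3824, 2336, 1976, 1530, 614 bp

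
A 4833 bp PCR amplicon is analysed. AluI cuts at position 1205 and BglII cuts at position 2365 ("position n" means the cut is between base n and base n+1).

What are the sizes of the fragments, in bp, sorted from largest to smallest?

2468, 1205, 1160 bp

Combined cut positions (sorted): 1205, 2365.
Linear molecule, 2 cuts → 3 fragments:
  1205 − 0 = 1205 bp
  2365 − 1205 = 1160 bp
  4833 − 2365 = 2468 bp
Sorted largest to smallest: 2468, 1205, 1160 bp.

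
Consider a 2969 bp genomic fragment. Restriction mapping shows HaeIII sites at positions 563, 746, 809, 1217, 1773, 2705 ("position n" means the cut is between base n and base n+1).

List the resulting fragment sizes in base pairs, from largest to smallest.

932, 563, 556, 408, 264, 183, 63 bp

Linear molecule, 6 cuts → 7 fragments:
  563 − 0 = 563 bp
  746 − 563 = 183 bp
  809 − 746 = 63 bp
  1217 − 809 = 408 bp
  1773 − 1217 = 556 bp
  2705 − 1773 = 932 bp
  2969 − 2705 = 264 bp
Sorted largest to smallest: 932, 563, 556, 408, 264, 183, 63 bp.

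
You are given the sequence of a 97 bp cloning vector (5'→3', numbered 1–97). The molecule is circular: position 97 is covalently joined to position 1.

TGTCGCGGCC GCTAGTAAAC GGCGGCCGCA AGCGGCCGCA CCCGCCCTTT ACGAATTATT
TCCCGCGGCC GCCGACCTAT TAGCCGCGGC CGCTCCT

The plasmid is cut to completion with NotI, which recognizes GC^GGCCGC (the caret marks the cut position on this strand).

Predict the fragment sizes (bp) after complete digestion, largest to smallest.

33, 21, 17, 16, 10 bp

NotI sites (GCGGCCGC) start at positions 5, 22, 32, 65, 86.
NotI cuts after base 2 of each site, so after positions 6, 23, 33, 66, 87.
Circular molecule, 5 cuts → 5 fragments:
  7–23 → 17 bp
  24–33 → 10 bp
  34–66 → 33 bp
  67–87 → 21 bp
  88–97 then 1–6 → 10 + 6 = 16 bp
Sorted largest to smallest: 33, 21, 17, 16, 10 bp.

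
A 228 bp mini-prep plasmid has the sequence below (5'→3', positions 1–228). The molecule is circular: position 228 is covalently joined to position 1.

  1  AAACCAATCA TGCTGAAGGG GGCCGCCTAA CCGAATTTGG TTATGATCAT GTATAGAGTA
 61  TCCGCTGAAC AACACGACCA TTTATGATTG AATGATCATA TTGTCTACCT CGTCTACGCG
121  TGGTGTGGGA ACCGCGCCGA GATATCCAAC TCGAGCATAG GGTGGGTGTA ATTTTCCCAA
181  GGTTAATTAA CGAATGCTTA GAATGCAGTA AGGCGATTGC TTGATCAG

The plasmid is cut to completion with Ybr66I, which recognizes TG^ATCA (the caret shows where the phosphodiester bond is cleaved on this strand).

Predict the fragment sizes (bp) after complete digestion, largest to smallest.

129, 50, 49 bp

Ybr66I sites (TGATCA) start at positions 44, 93, 222.
Ybr66I cuts after base 2 of each site, so after positions 45, 94, 223.
Circular molecule, 3 cuts → 3 fragments:
  46–94 → 49 bp
  95–223 → 129 bp
  224–228 then 1–45 → 5 + 45 = 50 bp
Sorted largest to smallest: 129, 50, 49 bp.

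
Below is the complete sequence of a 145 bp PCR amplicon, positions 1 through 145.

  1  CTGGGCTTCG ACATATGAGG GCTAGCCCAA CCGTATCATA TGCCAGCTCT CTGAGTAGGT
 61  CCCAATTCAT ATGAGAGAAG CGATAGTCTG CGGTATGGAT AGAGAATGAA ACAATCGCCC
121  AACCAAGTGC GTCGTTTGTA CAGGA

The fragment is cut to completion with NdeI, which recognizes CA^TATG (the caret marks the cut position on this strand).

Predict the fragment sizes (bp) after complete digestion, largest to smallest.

NdeI sites (CATATG) start at positions 12, 37, 68.
NdeI cuts after base 2 of each site, so after positions 13, 38, 69.
Linear molecule, 3 cuts → 4 fragments:
  1–13 → 13 bp
  14–38 → 25 bp
  39–69 → 31 bp
  70–145 → 76 bp
Sorted largest to smallest: 76, 31, 25, 13 bp.

76, 31, 25, 13 bp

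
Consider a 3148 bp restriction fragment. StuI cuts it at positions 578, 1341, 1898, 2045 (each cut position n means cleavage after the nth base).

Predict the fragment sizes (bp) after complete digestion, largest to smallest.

1103, 763, 578, 557, 147 bp

Linear molecule, 4 cuts → 5 fragments:
  578 − 0 = 578 bp
  1341 − 578 = 763 bp
  1898 − 1341 = 557 bp
  2045 − 1898 = 147 bp
  3148 − 2045 = 1103 bp
Sorted largest to smallest: 1103, 763, 578, 557, 147 bp.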